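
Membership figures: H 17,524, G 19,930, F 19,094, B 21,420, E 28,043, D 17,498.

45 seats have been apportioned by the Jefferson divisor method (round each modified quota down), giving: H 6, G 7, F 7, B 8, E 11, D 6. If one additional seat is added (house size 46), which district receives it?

H

Priority for the next seat is population ÷ (current seats + 1).
Priorities: H 2503.429, G 2491.250, F 2386.750, B 2380.000, E 2336.917, D 2499.714.
Highest priority: H.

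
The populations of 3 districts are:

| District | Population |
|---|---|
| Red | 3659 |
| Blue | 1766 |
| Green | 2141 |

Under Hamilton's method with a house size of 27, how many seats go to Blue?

The standard divisor is 7566/27 ≈ 280.222.
Standard quotas: Red 13.057, Blue 6.302, Green 7.640.
Lower quotas: Red 13, Blue 6, Green 7 (sum 26, leaving 1 seat).
Remainders in descending order: Green 0.640, Blue 0.302, Red 0.057.
The surplus seat goes to Green.
Blue receives 6.

6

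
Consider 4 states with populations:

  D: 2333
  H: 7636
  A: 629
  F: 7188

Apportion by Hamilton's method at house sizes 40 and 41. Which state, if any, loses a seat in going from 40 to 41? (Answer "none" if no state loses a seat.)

At 40 seats: D 5, H 17, A 2, F 16.
At 41 seats: D 5, H 18, A 1, F 17.
A drops from 2 to 1.

A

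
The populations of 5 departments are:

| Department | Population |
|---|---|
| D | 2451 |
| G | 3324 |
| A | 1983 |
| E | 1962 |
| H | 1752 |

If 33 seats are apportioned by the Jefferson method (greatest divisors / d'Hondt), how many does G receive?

Standard divisor 11472/33 ≈ 347.636; standard quotas: D 7.050, G 9.562, A 5.704, E 5.644, H 5.040.
Rounding down gives 7, 9, 5, 5, 5 = 31 seats, so the divisor must be adjusted.
With modified divisor 329: modified quotas D 7.450, G 10.103, A 6.027, E 5.964, H 5.325.
Rounding down: D 7, G 10, A 6, E 5, H 5 (total 33).
G receives 10.

10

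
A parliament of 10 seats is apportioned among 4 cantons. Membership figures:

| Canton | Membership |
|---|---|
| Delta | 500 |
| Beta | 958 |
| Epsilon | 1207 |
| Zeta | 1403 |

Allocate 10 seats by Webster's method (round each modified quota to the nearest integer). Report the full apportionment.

Standard divisor 4068/10 ≈ 406.8; standard quotas: Delta 1.229, Beta 2.355, Epsilon 2.967, Zeta 3.449.
Rounding to the nearest integer gives 1, 2, 3, 3 = 9 seats, so the divisor must be adjusted.
With modified divisor 390: modified quotas Delta 1.282, Beta 2.456, Epsilon 3.095, Zeta 3.597.
Rounding to the nearest integer: Delta 1, Beta 2, Epsilon 3, Zeta 4 (total 10).

Delta=1, Beta=2, Epsilon=3, Zeta=4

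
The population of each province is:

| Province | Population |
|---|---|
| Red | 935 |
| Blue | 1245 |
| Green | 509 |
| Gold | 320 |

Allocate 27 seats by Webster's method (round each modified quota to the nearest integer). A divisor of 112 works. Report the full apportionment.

With modified divisor 112: modified quotas Red 8.348, Blue 11.116, Green 4.545, Gold 2.857.
Rounding to the nearest integer: Red 8, Blue 11, Green 5, Gold 3 (total 27).

Red: 8, Blue: 11, Green: 5, Gold: 3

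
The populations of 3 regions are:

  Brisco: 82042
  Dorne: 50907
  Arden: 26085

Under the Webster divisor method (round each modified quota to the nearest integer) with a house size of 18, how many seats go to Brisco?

Standard divisor 159034/18 ≈ 8835.222; standard quotas: Brisco 9.286, Dorne 5.762, Arden 2.952.
Rounding to the nearest integer gives Brisco 9, Dorne 6, Arden 3 — total 18, matching the house size, so no adjustment is needed.
Brisco receives 9.

9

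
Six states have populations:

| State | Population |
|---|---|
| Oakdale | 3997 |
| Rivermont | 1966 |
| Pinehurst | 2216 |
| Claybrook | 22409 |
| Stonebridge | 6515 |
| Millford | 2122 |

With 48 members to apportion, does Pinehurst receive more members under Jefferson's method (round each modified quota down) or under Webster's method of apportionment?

Webster

Jefferson: Oakdale 5, Rivermont 2, Pinehurst 2, Claybrook 29, Stonebridge 8, Millford 2.
Webster: Oakdale 5, Rivermont 2, Pinehurst 3, Claybrook 27, Stonebridge 8, Millford 3.
Pinehurst gets 2 under Jefferson and 3 under Webster.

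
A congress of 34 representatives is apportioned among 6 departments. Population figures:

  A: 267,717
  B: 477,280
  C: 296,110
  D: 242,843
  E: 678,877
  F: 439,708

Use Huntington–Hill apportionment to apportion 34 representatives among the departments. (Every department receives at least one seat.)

With divisor 70831: modified quotas A 3.780, B 6.738, C 4.181, D 3.428, E 9.584, F 6.208.
Geometric-mean thresholds: A √(3·4)=3.464, B √(6·7)=6.481, C √(4·5)=4.472, D √(3·4)=3.464, E √(9·10)=9.487, F √(6·7)=6.481.
Each quota rounded against its threshold gives A 4, B 7, C 4, D 3, E 10, F 6 (total 34).

A: 4, B: 7, C: 4, D: 3, E: 10, F: 6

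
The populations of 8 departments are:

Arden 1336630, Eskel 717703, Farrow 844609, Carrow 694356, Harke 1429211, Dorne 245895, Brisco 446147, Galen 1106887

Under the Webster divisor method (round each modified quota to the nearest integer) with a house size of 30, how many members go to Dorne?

1

Standard divisor 6821438/30 ≈ 227381.267; standard quotas: Arden 5.878, Eskel 3.156, Farrow 3.715, Carrow 3.054, Harke 6.286, Dorne 1.081, Brisco 1.962, Galen 4.868.
Rounding to the nearest integer gives Arden 6, Eskel 3, Farrow 4, Carrow 3, Harke 6, Dorne 1, Brisco 2, Galen 5 — total 30, matching the house size, so no adjustment is needed.
Dorne receives 1.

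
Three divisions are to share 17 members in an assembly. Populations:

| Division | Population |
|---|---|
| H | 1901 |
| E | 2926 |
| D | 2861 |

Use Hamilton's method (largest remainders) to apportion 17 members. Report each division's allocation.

Standard divisor: 7688 ÷ 17 ≈ 452.235.
Standard quotas: H 4.204, E 6.470, D 6.326.
Lower quotas: H 4, E 6, D 6 (sum 16, leaving 1 seat).
Remainders in descending order: E 0.470, D 0.326, H 0.204.
Largest remainder: E receives the extra seat.

H=4, E=7, D=6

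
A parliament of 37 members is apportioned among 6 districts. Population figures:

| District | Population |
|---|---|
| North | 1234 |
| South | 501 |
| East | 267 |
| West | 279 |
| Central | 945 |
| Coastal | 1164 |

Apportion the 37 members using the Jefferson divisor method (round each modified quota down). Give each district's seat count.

Standard divisor 4390/37 ≈ 118.649; standard quotas: North 10.400, South 4.223, East 2.250, West 2.351, Central 7.965, Coastal 9.810.
Rounding down gives 10, 4, 2, 2, 7, 9 = 34 seats, so the divisor must be adjusted.
With modified divisor 110: modified quotas North 11.218, South 4.555, East 2.427, West 2.536, Central 8.591, Coastal 10.582.
Rounding down: North 11, South 4, East 2, West 2, Central 8, Coastal 10 (total 37).

North 11; South 4; East 2; West 2; Central 8; Coastal 10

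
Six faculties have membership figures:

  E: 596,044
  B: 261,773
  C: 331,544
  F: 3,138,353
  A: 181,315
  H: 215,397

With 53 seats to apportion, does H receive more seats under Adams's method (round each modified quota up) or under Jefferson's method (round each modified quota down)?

Adams

Adams: E 7, B 3, C 4, F 34, A 2, H 3.
Jefferson: E 7, B 3, C 3, F 36, A 2, H 2.
H gets 3 under Adams and 2 under Jefferson.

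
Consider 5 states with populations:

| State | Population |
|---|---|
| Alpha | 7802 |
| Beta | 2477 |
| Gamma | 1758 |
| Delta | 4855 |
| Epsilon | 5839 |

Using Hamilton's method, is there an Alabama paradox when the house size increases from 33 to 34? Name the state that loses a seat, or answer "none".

Gamma

At 33 seats: Alpha 11, Beta 4, Gamma 3, Delta 7, Epsilon 8.
At 34 seats: Alpha 12, Beta 4, Gamma 2, Delta 7, Epsilon 9.
Gamma drops from 3 to 2.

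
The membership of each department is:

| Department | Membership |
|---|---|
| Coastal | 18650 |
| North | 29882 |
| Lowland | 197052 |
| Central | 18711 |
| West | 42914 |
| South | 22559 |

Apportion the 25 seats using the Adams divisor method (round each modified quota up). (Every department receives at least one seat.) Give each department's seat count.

Standard divisor 329768/25 ≈ 13190.72; standard quotas: Coastal 1.414, North 2.265, Lowland 14.939, Central 1.418, West 3.253, South 1.710.
Rounding up gives 2, 3, 15, 2, 4, 2 = 28 seats, so the divisor must be adjusted.
With modified divisor 15092.8: modified quotas Coastal 1.236, North 1.980, Lowland 13.056, Central 1.240, West 2.843, South 1.495.
Rounding up: Coastal 2, North 2, Lowland 14, Central 2, West 3, South 2 (total 25).

Coastal: 2, North: 2, Lowland: 14, Central: 2, West: 3, South: 2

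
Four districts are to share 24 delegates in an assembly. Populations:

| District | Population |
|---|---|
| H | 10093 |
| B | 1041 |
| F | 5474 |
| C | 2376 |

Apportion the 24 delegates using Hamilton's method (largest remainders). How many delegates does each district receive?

Total 18984; standard divisor 18984/24 = 791.
Standard quotas: H 12.7598, B 1.3161, F 6.9204, C 3.0038.
Lower quotas: H 12, B 1, F 6, C 3 (sum 22, leaving 2 seats).
Remainders in descending order: F 0.9204, H 0.7598, B 0.3161, C 0.0038.
Largest remainders: F, H receive the extra seats.

H 13, B 1, F 7, C 3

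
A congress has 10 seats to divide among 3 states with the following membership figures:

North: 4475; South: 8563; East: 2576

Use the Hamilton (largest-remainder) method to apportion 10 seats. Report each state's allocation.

Standard divisor: 15614 ÷ 10 ≈ 1561.4.
Standard quotas: North 2.8660, South 5.4842, East 1.6498.
Lower quotas: North 2, South 5, East 1 (sum 8, leaving 2 seats).
Remainders in descending order: North 0.8660, East 0.6498, South 0.4842.
Largest remainders: North, East receive the extra seats.

North 3, South 5, East 2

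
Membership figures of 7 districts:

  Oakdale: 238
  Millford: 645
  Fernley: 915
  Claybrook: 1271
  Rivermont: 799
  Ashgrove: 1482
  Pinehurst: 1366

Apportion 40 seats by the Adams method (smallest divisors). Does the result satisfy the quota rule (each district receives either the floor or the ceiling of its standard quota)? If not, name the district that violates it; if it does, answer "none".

none

Standard quotas: Oakdale 1.418, Millford 3.842, Fernley 5.450, Claybrook 7.570, Rivermont 4.759, Ashgrove 8.827, Pinehurst 8.136.
Adams allocation: Oakdale 2, Millford 4, Fernley 5, Claybrook 7, Rivermont 5, Ashgrove 9, Pinehurst 8.
Every allocation lies between the lower and upper quota.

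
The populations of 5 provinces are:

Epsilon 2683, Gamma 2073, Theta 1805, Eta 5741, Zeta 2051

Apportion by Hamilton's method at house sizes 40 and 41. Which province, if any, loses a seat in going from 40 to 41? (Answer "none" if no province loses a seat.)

At 40 seats: Epsilon 7, Gamma 6, Theta 5, Eta 16, Zeta 6.
At 41 seats: Epsilon 8, Gamma 6, Theta 5, Eta 16, Zeta 6.
No province's allocation decreased.

none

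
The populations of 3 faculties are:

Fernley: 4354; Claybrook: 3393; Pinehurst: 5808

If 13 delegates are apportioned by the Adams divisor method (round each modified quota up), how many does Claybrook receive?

Standard divisor 13555/13 ≈ 1042.692; standard quotas: Fernley 4.176, Claybrook 3.254, Pinehurst 5.570.
Rounding up gives 5, 4, 6 = 15 seats, so the divisor must be adjusted.
With modified divisor 1150: modified quotas Fernley 3.786, Claybrook 2.950, Pinehurst 5.050.
Rounding up: Fernley 4, Claybrook 3, Pinehurst 6 (total 13).
Claybrook receives 3.

3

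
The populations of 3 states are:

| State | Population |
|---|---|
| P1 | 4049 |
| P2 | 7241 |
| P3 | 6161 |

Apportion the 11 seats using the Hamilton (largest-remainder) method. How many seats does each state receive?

Total 17451; standard divisor 17451/11 ≈ 1586.455.
Standard quotas: P1 2.5522, P2 4.5643, P3 3.8835.
Lower quotas: P1 2, P2 4, P3 3 (sum 9, leaving 2 seats).
Remainders in descending order: P3 0.8835, P2 0.5643, P1 0.5522.
Largest remainders: P3, P2 receive the extra seats.

P1: 2, P2: 5, P3: 4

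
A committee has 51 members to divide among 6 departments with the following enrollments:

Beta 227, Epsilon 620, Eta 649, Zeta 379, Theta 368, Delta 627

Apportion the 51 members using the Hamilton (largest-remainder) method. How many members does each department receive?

Beta: 4, Epsilon: 11, Eta: 11, Zeta: 7, Theta: 7, Delta: 11

Total 2870; standard divisor 2870/51 ≈ 56.275.
Standard quotas: Beta 4.034, Epsilon 11.017, Eta 11.533, Zeta 6.735, Theta 6.539, Delta 11.142.
Lower quotas: Beta 4, Epsilon 11, Eta 11, Zeta 6, Theta 6, Delta 11 (sum 49, leaving 2 seats).
Remainders in descending order: Zeta 0.735, Theta 0.539, Eta 0.533, Delta 0.142, Beta 0.034, Epsilon 0.017.
Largest remainders: Zeta, Theta receive the extra seats.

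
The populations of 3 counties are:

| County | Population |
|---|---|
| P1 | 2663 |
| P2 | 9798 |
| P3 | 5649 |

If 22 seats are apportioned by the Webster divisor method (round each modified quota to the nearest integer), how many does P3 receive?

Standard divisor 18110/22 ≈ 823.182; standard quotas: P1 3.235, P2 11.903, P3 6.862.
Rounding to the nearest integer gives P1 3, P2 12, P3 7 — total 22, matching the house size, so no adjustment is needed.
P3 receives 7.

7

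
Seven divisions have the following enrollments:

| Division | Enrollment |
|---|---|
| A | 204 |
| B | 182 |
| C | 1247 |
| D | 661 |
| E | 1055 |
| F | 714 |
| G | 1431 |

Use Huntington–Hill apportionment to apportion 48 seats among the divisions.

With divisor 117: modified quotas A 1.744, B 1.556, C 10.658, D 5.650, E 9.017, F 6.103, G 12.231.
Geometric-mean thresholds: A √(1·2)=1.414, B √(1·2)=1.414, C √(10·11)=10.488, D √(5·6)=5.477, E √(9·10)=9.487, F √(6·7)=6.481, G √(12·13)=12.490.
Each quota rounded against its threshold gives A 2, B 2, C 11, D 6, E 9, F 6, G 12 (total 48).

A 2; B 2; C 11; D 6; E 9; F 6; G 12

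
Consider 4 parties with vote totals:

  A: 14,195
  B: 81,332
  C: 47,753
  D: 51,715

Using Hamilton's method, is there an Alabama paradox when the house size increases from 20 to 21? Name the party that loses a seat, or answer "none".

A

At 20 seats: A 2, B 8, C 5, D 5.
At 21 seats: A 1, B 9, C 5, D 6.
A drops from 2 to 1.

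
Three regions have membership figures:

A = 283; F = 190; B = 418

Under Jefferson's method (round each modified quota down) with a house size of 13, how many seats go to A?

Standard divisor 891/13 ≈ 68.538; standard quotas: A 4.129, F 2.772, B 6.099.
Rounding down gives 4, 2, 6 = 12 seats, so the divisor must be adjusted.
With modified divisor 60: modified quotas A 4.717, F 3.167, B 6.967.
Rounding down: A 4, F 3, B 6 (total 13).
A receives 4.

4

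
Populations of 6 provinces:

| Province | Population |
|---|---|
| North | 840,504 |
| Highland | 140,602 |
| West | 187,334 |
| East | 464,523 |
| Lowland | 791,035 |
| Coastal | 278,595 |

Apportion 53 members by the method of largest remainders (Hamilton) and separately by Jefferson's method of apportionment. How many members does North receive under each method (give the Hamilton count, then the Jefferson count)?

16 and 17

Hamilton: North 16, Highland 3, West 4, East 9, Lowland 16, Coastal 5.
Jefferson: North 17, Highland 3, West 3, East 9, Lowland 16, Coastal 5.
North gets 16 under Hamilton and 17 under Jefferson.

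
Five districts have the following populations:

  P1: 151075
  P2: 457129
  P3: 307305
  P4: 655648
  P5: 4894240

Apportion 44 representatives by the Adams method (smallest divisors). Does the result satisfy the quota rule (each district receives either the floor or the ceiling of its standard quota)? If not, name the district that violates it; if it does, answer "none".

Standard quotas: P1 1.028, P2 3.111, P3 2.091, P4 4.462, P5 33.308.
Adams allocation: P1 1, P2 3, P3 3, P4 5, P5 32.
P5 has quota 33.308 (lower 33, upper 34) but receives 32 — outside the quota interval.

P5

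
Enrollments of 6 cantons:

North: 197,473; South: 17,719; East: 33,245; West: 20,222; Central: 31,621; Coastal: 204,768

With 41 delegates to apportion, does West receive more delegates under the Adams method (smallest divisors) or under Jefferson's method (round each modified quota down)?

Adams

Adams: North 15, South 2, East 3, West 2, Central 3, Coastal 16.
Jefferson: North 17, South 1, East 2, West 1, Central 2, Coastal 18.
West gets 2 under Adams and 1 under Jefferson.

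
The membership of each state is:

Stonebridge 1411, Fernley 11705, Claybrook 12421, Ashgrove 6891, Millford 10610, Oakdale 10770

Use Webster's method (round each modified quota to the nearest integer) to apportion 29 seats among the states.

Standard divisor 53808/29 ≈ 1855.448; standard quotas: Stonebridge 0.760, Fernley 6.308, Claybrook 6.694, Ashgrove 3.714, Millford 5.718, Oakdale 5.805.
Rounding to the nearest integer gives 1, 6, 7, 4, 6, 6 = 30 seats, so the divisor must be adjusted.
With modified divisor 1920: modified quotas Stonebridge 0.735, Fernley 6.096, Claybrook 6.469, Ashgrove 3.589, Millford 5.526, Oakdale 5.609.
Rounding to the nearest integer: Stonebridge 1, Fernley 6, Claybrook 6, Ashgrove 4, Millford 6, Oakdale 6 (total 29).

Stonebridge 1, Fernley 6, Claybrook 6, Ashgrove 4, Millford 6, Oakdale 6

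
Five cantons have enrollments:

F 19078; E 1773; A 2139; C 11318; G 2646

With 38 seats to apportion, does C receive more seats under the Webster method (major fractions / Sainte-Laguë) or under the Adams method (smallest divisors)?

Webster: F 19, E 2, A 2, C 12, G 3.
Adams: F 19, E 2, A 3, C 11, G 3.
C gets 12 under Webster and 11 under Adams.

Webster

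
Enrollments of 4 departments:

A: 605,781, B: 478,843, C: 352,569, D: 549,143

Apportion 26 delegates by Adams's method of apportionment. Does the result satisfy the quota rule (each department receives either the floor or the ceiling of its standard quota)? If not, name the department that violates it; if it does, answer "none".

Standard quotas: A 7.929, B 6.268, C 4.615, D 7.188.
Adams allocation: A 8, B 6, C 5, D 7.
Every allocation lies between the lower and upper quota.

none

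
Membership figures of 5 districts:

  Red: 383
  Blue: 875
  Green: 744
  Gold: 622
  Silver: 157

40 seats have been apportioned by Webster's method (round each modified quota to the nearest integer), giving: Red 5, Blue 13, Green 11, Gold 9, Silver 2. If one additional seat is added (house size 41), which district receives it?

Priority for the next seat is population ÷ (current seats + 0.5).
Priorities: Red 69.636, Blue 64.815, Green 64.696, Gold 65.474, Silver 62.800.
Highest priority: Red.

Red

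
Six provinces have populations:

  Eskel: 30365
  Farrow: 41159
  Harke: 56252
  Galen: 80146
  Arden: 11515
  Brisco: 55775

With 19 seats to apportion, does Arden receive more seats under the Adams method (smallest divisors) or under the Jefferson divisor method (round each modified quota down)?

Adams: Eskel 2, Farrow 3, Harke 4, Galen 5, Arden 1, Brisco 4.
Jefferson: Eskel 2, Farrow 3, Harke 4, Galen 6, Arden 0, Brisco 4.
Arden gets 1 under Adams and 0 under Jefferson.

Adams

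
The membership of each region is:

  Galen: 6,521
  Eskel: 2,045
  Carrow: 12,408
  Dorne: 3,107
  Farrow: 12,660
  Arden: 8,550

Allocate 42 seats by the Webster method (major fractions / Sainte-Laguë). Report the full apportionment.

Standard divisor 45291/42 ≈ 1078.357; standard quotas: Galen 6.047, Eskel 1.896, Carrow 11.506, Dorne 2.881, Farrow 11.740, Arden 7.929.
Rounding to the nearest integer gives 6, 2, 12, 3, 12, 8 = 43 seats, so the divisor must be adjusted.
With modified divisor 1090: modified quotas Galen 5.983, Eskel 1.876, Carrow 11.383, Dorne 2.850, Farrow 11.615, Arden 7.844.
Rounding to the nearest integer: Galen 6, Eskel 2, Carrow 11, Dorne 3, Farrow 12, Arden 8 (total 42).

Galen 6; Eskel 2; Carrow 11; Dorne 3; Farrow 12; Arden 8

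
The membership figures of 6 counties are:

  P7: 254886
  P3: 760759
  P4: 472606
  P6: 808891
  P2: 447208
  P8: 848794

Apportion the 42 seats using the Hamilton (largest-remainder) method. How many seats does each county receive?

Total 3593144; standard divisor 3593144/42 ≈ 85551.048.
Standard quotas: P7 2.9793, P3 8.8925, P4 5.5243, P6 9.4551, P2 5.2274, P8 9.9215.
Lower quotas: P7 2, P3 8, P4 5, P6 9, P2 5, P8 9 (sum 38, leaving 4 seats).
Remainders in descending order: P7 0.9793, P8 0.9215, P3 0.8925, P4 0.5243, P6 0.4551, P2 0.2274.
The surplus seats go to P7, P8, P3, P4.

P7: 3, P3: 9, P4: 6, P6: 9, P2: 5, P8: 10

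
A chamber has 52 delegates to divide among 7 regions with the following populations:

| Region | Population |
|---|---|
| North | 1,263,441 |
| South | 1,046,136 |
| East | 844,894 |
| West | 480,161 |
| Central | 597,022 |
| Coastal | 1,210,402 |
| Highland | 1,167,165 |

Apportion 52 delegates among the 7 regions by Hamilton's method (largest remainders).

North 10, South 8, East 7, West 4, Central 5, Coastal 9, Highland 9

The standard divisor is 6609221/52 ≈ 127100.404.
Standard quotas: North 9.9405, South 8.2308, East 6.6475, West 3.7778, Central 4.6972, Coastal 9.5232, Highland 9.1830.
Lower quotas: North 9, South 8, East 6, West 3, Central 4, Coastal 9, Highland 9 (sum 48, leaving 4 seats).
Remainders in descending order: North 0.9405, West 0.7778, Central 0.6972, East 0.6475, Coastal 0.5232, South 0.2308, Highland 0.1830.
The surplus seats go to North, West, Central, East.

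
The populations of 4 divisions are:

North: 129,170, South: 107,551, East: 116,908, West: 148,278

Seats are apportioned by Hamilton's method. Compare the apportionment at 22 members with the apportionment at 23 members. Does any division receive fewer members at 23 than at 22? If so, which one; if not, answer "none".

none

At 22 seats: North 6, South 5, East 5, West 6.
At 23 seats: North 6, South 5, East 5, West 7.
No division's allocation decreased.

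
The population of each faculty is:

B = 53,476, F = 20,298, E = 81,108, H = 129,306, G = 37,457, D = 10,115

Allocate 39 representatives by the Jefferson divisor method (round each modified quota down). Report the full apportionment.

B=6; F=2; E=10; H=16; G=4; D=1

Standard divisor 331760/39 ≈ 8506.667; standard quotas: B 6.286, F 2.386, E 9.535, H 15.201, G 4.403, D 1.189.
Rounding down gives 6, 2, 9, 15, 4, 1 = 37 seats, so the divisor must be adjusted.
With modified divisor 7900: modified quotas B 6.769, F 2.569, E 10.267, H 16.368, G 4.741, D 1.280.
Rounding down: B 6, F 2, E 10, H 16, G 4, D 1 (total 39).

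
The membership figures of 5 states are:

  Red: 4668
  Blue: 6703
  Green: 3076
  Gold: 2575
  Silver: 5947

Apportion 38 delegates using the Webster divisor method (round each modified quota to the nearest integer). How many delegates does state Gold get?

Standard divisor 22969/38 ≈ 604.447; standard quotas: Red 7.723, Blue 11.089, Green 5.089, Gold 4.260, Silver 9.839.
Rounding to the nearest integer gives Red 8, Blue 11, Green 5, Gold 4, Silver 10 — total 38, matching the house size, so no adjustment is needed.
Gold receives 4.

4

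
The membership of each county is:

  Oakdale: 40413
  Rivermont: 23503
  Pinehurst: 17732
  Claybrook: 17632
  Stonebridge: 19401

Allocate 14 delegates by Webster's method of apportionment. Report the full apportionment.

Oakdale 5, Rivermont 3, Pinehurst 2, Claybrook 2, Stonebridge 2

Standard divisor 118681/14 ≈ 8477.214; standard quotas: Oakdale 4.767, Rivermont 2.772, Pinehurst 2.092, Claybrook 2.080, Stonebridge 2.289.
Rounding to the nearest integer gives Oakdale 5, Rivermont 3, Pinehurst 2, Claybrook 2, Stonebridge 2 — total 14, matching the house size, so no adjustment is needed.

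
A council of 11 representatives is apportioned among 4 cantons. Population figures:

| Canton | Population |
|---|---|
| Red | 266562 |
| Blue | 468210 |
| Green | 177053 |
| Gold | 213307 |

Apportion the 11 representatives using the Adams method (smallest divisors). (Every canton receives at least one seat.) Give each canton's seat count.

Red: 3, Blue: 4, Green: 2, Gold: 2

Standard divisor 1125132/11 ≈ 102284.727; standard quotas: Red 2.606, Blue 4.578, Green 1.731, Gold 2.085.
Rounding up gives 3, 5, 2, 3 = 13 seats, so the divisor must be adjusted.
With modified divisor 125200: modified quotas Red 2.129, Blue 3.740, Green 1.414, Gold 1.704.
Rounding up: Red 3, Blue 4, Green 2, Gold 2 (total 11).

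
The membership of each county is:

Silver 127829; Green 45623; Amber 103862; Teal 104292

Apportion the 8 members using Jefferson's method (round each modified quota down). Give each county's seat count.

Silver: 3, Green: 1, Amber: 2, Teal: 2

Standard divisor 381606/8 ≈ 47700.75; standard quotas: Silver 2.680, Green 0.956, Amber 2.177, Teal 2.186.
Rounding down gives 2, 0, 2, 2 = 6 seats, so the divisor must be adjusted.
With modified divisor 38700: modified quotas Silver 3.303, Green 1.179, Amber 2.684, Teal 2.695.
Rounding down: Silver 3, Green 1, Amber 2, Teal 2 (total 8).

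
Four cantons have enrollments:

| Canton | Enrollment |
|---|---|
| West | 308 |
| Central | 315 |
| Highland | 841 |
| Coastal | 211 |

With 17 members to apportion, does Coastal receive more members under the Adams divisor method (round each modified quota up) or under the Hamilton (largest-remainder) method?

Adams: West 3, Central 3, Highland 8, Coastal 3.
Hamilton: West 3, Central 3, Highland 9, Coastal 2.
Coastal gets 3 under Adams and 2 under Hamilton.

Adams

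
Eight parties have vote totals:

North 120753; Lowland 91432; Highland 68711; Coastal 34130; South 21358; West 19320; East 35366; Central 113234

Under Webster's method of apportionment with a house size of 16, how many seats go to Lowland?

3

Standard divisor 504304/16 ≈ 31519; standard quotas: North 3.831, Lowland 2.901, Highland 2.180, Coastal 1.083, South 0.678, West 0.613, East 1.122, Central 3.593.
Rounding to the nearest integer gives 4, 3, 2, 1, 1, 1, 1, 4 = 17 seats, so the divisor must be adjusted.
With modified divisor 33400: modified quotas North 3.615, Lowland 2.737, Highland 2.057, Coastal 1.022, South 0.639, West 0.578, East 1.059, Central 3.390.
Rounding to the nearest integer: North 4, Lowland 3, Highland 2, Coastal 1, South 1, West 1, East 1, Central 3 (total 16).
Lowland receives 3.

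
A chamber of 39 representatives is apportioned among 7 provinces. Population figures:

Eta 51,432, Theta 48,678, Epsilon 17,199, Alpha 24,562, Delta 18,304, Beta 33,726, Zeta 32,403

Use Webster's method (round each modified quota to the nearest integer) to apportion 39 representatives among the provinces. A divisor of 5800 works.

With modified divisor 5800: modified quotas Eta 8.868, Theta 8.393, Epsilon 2.965, Alpha 4.235, Delta 3.156, Beta 5.815, Zeta 5.587.
Rounding to the nearest integer: Eta 9, Theta 8, Epsilon 3, Alpha 4, Delta 3, Beta 6, Zeta 6 (total 39).

Eta=9, Theta=8, Epsilon=3, Alpha=4, Delta=3, Beta=6, Zeta=6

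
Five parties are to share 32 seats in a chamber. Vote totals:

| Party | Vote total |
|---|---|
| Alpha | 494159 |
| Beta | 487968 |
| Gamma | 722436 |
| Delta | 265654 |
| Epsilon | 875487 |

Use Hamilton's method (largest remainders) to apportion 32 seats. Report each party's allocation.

Total 2845704; standard divisor 2845704/32 ≈ 88928.25.
Standard quotas: Alpha 5.5568, Beta 5.4872, Gamma 8.1238, Delta 2.9873, Epsilon 9.8449.
Lower quotas: Alpha 5, Beta 5, Gamma 8, Delta 2, Epsilon 9 (sum 29, leaving 3 seats).
Remainders in descending order: Delta 0.9873, Epsilon 0.8449, Alpha 0.5568, Beta 0.4872, Gamma 0.1238.
Largest remainders: Delta, Epsilon, Alpha receive the extra seats.

Alpha 6, Beta 5, Gamma 8, Delta 3, Epsilon 10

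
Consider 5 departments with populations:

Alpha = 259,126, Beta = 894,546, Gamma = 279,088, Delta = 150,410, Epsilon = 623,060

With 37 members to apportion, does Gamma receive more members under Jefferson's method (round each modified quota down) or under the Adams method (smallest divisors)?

Jefferson: Alpha 4, Beta 16, Gamma 4, Delta 2, Epsilon 11.
Adams: Alpha 5, Beta 14, Gamma 5, Delta 3, Epsilon 10.
Gamma gets 4 under Jefferson and 5 under Adams.

Adams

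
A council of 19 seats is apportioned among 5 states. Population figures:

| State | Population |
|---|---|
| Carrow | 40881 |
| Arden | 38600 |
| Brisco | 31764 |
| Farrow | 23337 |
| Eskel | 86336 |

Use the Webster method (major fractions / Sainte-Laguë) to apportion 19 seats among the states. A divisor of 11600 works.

Carrow 4, Arden 3, Brisco 3, Farrow 2, Eskel 7

With modified divisor 11600: modified quotas Carrow 3.524, Arden 3.328, Brisco 2.738, Farrow 2.012, Eskel 7.443.
Rounding to the nearest integer: Carrow 4, Arden 3, Brisco 3, Farrow 2, Eskel 7 (total 19).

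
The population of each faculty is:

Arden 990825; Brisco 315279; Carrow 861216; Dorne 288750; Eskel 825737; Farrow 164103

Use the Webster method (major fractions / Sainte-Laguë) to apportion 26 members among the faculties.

Arden 8, Brisco 2, Carrow 7, Dorne 2, Eskel 6, Farrow 1

Standard divisor 3445910/26 ≈ 132535; standard quotas: Arden 7.476, Brisco 2.379, Carrow 6.498, Dorne 2.179, Eskel 6.230, Farrow 1.238.
Rounding to the nearest integer gives 7, 2, 6, 2, 6, 1 = 24 seats, so the divisor must be adjusted.
With modified divisor 129600: modified quotas Arden 7.645, Brisco 2.433, Carrow 6.645, Dorne 2.228, Eskel 6.371, Farrow 1.266.
Rounding to the nearest integer: Arden 8, Brisco 2, Carrow 7, Dorne 2, Eskel 6, Farrow 1 (total 26).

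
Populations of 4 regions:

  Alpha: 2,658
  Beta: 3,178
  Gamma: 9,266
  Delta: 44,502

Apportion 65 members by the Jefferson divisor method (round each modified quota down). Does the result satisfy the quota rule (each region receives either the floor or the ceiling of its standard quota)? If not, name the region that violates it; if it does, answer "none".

Delta

Standard quotas: Alpha 2.899, Beta 3.466, Gamma 10.105, Delta 48.531.
Jefferson allocation: Alpha 2, Beta 3, Gamma 10, Delta 50.
Delta has quota 48.531 (lower 48, upper 49) but receives 50 — outside the quota interval.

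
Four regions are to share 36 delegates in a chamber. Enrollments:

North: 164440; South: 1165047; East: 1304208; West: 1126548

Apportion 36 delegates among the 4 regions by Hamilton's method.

Total 3760243; standard divisor 3760243/36 ≈ 104451.194.
Standard quotas: North 1.5743, South 11.1540, East 12.4863, West 10.7854.
Lower quotas: North 1, South 11, East 12, West 10 (sum 34, leaving 2 seats).
Remainders in descending order: West 0.7854, North 0.5743, East 0.4863, South 0.1540.
Largest remainders: West, North receive the extra seats.

North: 2; South: 11; East: 12; West: 11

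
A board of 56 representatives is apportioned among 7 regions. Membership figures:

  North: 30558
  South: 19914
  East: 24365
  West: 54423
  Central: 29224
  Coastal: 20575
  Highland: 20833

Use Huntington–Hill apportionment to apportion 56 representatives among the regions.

With divisor 3619: modified quotas North 8.444, South 5.503, East 6.733, West 15.038, Central 8.075, Coastal 5.685, Highland 5.757.
Geometric-mean thresholds: North √(8·9)=8.485, South √(5·6)=5.477, East √(6·7)=6.481, West √(15·16)=15.492, Central √(8·9)=8.485, Coastal √(5·6)=5.477, Highland √(5·6)=5.477.
Each quota rounded against its threshold gives North 8, South 6, East 7, West 15, Central 8, Coastal 6, Highland 6 (total 56).

North=8; South=6; East=7; West=15; Central=8; Coastal=6; Highland=6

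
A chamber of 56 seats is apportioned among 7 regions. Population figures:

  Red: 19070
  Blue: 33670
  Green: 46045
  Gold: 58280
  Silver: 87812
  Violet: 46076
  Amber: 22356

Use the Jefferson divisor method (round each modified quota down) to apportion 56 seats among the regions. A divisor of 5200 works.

Red=3; Blue=6; Green=8; Gold=11; Silver=16; Violet=8; Amber=4

With modified divisor 5200: modified quotas Red 3.667, Blue 6.475, Green 8.855, Gold 11.208, Silver 16.887, Violet 8.861, Amber 4.299.
Rounding down: Red 3, Blue 6, Green 8, Gold 11, Silver 16, Violet 8, Amber 4 (total 56).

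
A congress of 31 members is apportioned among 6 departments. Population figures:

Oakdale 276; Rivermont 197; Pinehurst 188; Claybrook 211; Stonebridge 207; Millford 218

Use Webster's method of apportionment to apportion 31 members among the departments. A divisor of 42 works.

Oakdale 7, Rivermont 5, Pinehurst 4, Claybrook 5, Stonebridge 5, Millford 5

With modified divisor 42: modified quotas Oakdale 6.571, Rivermont 4.690, Pinehurst 4.476, Claybrook 5.024, Stonebridge 4.929, Millford 5.190.
Rounding to the nearest integer: Oakdale 7, Rivermont 5, Pinehurst 4, Claybrook 5, Stonebridge 5, Millford 5 (total 31).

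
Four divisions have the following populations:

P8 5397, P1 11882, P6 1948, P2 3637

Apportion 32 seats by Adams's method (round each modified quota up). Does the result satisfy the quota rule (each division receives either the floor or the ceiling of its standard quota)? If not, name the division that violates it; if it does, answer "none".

none

Standard quotas: P8 7.554, P1 16.630, P6 2.726, P2 5.090.
Adams allocation: P8 8, P1 16, P6 3, P2 5.
Every allocation lies between the lower and upper quota.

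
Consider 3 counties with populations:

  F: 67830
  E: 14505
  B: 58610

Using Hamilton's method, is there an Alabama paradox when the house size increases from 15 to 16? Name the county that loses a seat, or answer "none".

E

At 15 seats: F 7, E 2, B 6.
At 16 seats: F 8, E 1, B 7.
E drops from 2 to 1.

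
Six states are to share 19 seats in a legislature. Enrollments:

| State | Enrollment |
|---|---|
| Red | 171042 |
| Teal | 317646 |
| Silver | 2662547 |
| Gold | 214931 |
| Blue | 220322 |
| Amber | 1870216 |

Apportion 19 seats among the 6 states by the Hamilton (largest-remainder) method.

Red: 1, Teal: 1, Silver: 9, Gold: 1, Blue: 1, Amber: 6

The standard divisor is 5456704/19 ≈ 287194.947.
Standard quotas: Red 0.5956, Teal 1.1060, Silver 9.2709, Gold 0.7484, Blue 0.7672, Amber 6.5120.
Lower quotas: Red 0, Teal 1, Silver 9, Gold 0, Blue 0, Amber 6 (sum 16, leaving 3 seats).
Remainders in descending order: Blue 0.7672, Gold 0.7484, Red 0.5956, Amber 0.5120, Silver 0.2709, Teal 0.1060.
Largest remainders: Blue, Gold, Red receive the extra seats.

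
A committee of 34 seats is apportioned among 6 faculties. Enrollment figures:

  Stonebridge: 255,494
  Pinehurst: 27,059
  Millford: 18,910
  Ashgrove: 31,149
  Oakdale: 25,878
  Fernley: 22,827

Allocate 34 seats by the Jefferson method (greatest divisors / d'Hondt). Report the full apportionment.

Standard divisor 381317/34 ≈ 11215.206; standard quotas: Stonebridge 22.781, Pinehurst 2.413, Millford 1.686, Ashgrove 2.777, Oakdale 2.307, Fernley 2.035.
Rounding down gives 22, 2, 1, 2, 2, 2 = 31 seats, so the divisor must be adjusted.
With modified divisor 10300: modified quotas Stonebridge 24.805, Pinehurst 2.627, Millford 1.836, Ashgrove 3.024, Oakdale 2.512, Fernley 2.216.
Rounding down: Stonebridge 24, Pinehurst 2, Millford 1, Ashgrove 3, Oakdale 2, Fernley 2 (total 34).

Stonebridge=24; Pinehurst=2; Millford=1; Ashgrove=3; Oakdale=2; Fernley=2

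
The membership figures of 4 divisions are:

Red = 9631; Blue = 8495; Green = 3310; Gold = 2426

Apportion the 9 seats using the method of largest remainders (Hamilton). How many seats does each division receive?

Standard divisor: 23862 ÷ 9 ≈ 2651.333.
Standard quotas: Red 3.6325, Blue 3.2040, Green 1.2484, Gold 0.9150.
Lower quotas: Red 3, Blue 3, Green 1, Gold 0 (sum 7, leaving 2 seats).
Remainders in descending order: Gold 0.9150, Red 0.6325, Green 0.2484, Blue 0.2040.
The surplus seats go to Gold, Red.

Red 4, Blue 3, Green 1, Gold 1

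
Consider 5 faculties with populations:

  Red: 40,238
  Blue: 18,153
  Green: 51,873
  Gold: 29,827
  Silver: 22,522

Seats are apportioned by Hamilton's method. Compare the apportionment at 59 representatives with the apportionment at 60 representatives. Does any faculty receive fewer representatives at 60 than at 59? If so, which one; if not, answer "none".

none

At 59 seats: Red 15, Blue 6, Green 19, Gold 11, Silver 8.
At 60 seats: Red 15, Blue 7, Green 19, Gold 11, Silver 8.
No faculty's allocation decreased.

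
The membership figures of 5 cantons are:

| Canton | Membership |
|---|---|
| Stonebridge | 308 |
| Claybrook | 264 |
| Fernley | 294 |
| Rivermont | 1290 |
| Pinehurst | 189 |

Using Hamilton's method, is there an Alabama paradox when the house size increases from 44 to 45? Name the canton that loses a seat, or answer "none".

At 44 seats: Stonebridge 6, Claybrook 5, Fernley 5, Rivermont 24, Pinehurst 4.
At 45 seats: Stonebridge 6, Claybrook 5, Fernley 6, Rivermont 25, Pinehurst 3.
Pinehurst drops from 4 to 3.

Pinehurst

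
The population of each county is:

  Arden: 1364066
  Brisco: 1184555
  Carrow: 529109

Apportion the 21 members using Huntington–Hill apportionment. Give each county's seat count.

Arden 9, Brisco 8, Carrow 4

With divisor 148263: modified quotas Arden 9.200, Brisco 7.990, Carrow 3.569.
Geometric-mean thresholds: Arden √(9·10)=9.487, Brisco √(7·8)=7.483, Carrow √(3·4)=3.464.
Each quota rounded against its threshold gives Arden 9, Brisco 8, Carrow 4 (total 21).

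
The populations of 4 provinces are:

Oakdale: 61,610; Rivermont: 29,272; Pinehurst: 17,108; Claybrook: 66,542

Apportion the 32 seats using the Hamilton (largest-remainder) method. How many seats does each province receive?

Standard divisor: 174532 ÷ 32 ≈ 5454.125.
Standard quotas: Oakdale 11.2960, Rivermont 5.3669, Pinehurst 3.1367, Claybrook 12.2003.
Lower quotas: Oakdale 11, Rivermont 5, Pinehurst 3, Claybrook 12 (sum 31, leaving 1 seat).
Remainders in descending order: Rivermont 0.3669, Oakdale 0.2960, Claybrook 0.2003, Pinehurst 0.1367.
The surplus seat goes to Rivermont.

Oakdale: 11, Rivermont: 6, Pinehurst: 3, Claybrook: 12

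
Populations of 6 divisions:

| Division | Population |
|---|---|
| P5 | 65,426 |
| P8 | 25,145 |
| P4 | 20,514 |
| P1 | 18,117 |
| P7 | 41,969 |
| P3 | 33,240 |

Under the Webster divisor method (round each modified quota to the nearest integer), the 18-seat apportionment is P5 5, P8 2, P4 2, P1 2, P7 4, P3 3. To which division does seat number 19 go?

Priority for the next seat is population ÷ (current seats + 0.5).
Priorities: P5 11895.636, P8 10058.000, P4 8205.600, P1 7246.800, P7 9326.444, P3 9497.143.
Highest priority: P5.

P5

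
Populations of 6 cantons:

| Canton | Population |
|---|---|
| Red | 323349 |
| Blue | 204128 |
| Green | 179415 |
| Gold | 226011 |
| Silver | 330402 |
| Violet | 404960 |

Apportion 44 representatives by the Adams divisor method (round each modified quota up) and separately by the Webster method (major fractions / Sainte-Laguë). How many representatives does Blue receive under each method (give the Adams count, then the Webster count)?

6 and 5

Adams: Red 8, Blue 6, Green 5, Gold 6, Silver 9, Violet 10.
Webster: Red 8, Blue 5, Green 5, Gold 6, Silver 9, Violet 11.
Blue gets 6 under Adams and 5 under Webster.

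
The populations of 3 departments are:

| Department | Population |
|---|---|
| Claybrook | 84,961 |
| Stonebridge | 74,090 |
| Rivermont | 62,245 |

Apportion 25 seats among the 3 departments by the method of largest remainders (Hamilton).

Total 221296; standard divisor 221296/25 ≈ 8851.84.
Standard quotas: Claybrook 9.5981, Stonebridge 8.3700, Rivermont 7.0319.
Lower quotas: Claybrook 9, Stonebridge 8, Rivermont 7 (sum 24, leaving 1 seat).
Remainders in descending order: Claybrook 0.5981, Stonebridge 0.3700, Rivermont 0.0319.
The surplus seat goes to Claybrook.

Claybrook 10; Stonebridge 8; Rivermont 7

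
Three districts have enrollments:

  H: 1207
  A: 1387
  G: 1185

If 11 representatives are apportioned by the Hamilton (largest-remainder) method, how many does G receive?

3

Total 3779; standard divisor 3779/11 ≈ 343.545.
Standard quotas: H 3.513, A 4.037, G 3.449.
Lower quotas: H 3, A 4, G 3 (sum 10, leaving 1 seat).
Remainders in descending order: H 0.513, G 0.449, A 0.037.
Largest remainder: H receives the extra seat.
G receives 3.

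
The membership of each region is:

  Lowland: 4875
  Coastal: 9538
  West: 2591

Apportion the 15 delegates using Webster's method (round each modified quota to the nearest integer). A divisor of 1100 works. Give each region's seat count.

With modified divisor 1100: modified quotas Lowland 4.432, Coastal 8.671, West 2.355.
Rounding to the nearest integer: Lowland 4, Coastal 9, West 2 (total 15).

Lowland=4, Coastal=9, West=2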